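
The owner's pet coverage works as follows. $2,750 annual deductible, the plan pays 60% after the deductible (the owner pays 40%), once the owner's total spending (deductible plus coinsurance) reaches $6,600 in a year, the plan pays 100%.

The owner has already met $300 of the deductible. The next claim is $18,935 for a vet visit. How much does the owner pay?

Remaining deductible: $2,750 − $300 = $2,450.
The remaining $16,485 (= $18,935 − $2,450) moves to coinsurance.
Owner's 40% share of $16,485 is $6,594.
That puts the owner's cost at $2,450 + $6,594 = $9,044 before any cap.
Year-to-date out-of-pocket would reach $300 + $9,044 = $9,344, above the $6,600 maximum, so the owner pays only $6,600 − $300 = $6,300.

$6,300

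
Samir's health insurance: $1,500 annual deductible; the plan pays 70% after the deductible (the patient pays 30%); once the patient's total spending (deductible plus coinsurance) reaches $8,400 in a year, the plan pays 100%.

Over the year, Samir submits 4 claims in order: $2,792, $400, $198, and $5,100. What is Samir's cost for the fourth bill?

$1,530

#1 ($2,792): $1,500 finishes the deductible; $1,292 goes to coinsurance; 30% of $1,292 = $387.60. Patient owes $1,887.60 (running OOP $1,887.60).
#2 ($400): 30% coinsurance on $400 = $120. Patient pays $120; OOP now $2,007.60.
#3 ($198): deductible already satisfied, so patient's share is 30% × $198 = $59.40. Patient pays $59.40; OOP now $2,067.
#4 ($5,100): deductible already satisfied, so patient's share is 30% × $5,100 = $1,530. Patient pays $1,530; OOP now $3,597.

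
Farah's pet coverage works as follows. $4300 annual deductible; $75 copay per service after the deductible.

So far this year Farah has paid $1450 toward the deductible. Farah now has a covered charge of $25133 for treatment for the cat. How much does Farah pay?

Deductible still to meet: $4300 − $1450 = $2850.
That leaves $25133 − $2850 = $22283 for the copay.
Copay on this service: $75.
Owner responsibility: $2850 + $75 = $2925.

$2925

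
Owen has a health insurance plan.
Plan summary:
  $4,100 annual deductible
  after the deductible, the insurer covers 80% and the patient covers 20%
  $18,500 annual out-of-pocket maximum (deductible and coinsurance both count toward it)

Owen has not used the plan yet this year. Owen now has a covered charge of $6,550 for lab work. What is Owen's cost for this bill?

Deductible not yet touched, so the first $4,100 of the bill goes to the deductible.
That leaves $6,550 − $4,100 = $2,450 for coinsurance.
Coinsurance: $2,450 × 20% = $490.
So the patient owes $4,100 + $490 = $4,590 before any cap.
Year-to-date out-of-pocket becomes $0 + $4,590 = $4,590, still under the $18,500 maximum, so no cap applies.

$4,590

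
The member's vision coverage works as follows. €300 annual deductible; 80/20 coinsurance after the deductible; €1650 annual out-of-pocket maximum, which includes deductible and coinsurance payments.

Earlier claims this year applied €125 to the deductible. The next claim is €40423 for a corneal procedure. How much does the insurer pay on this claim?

€38898

Deductible still to meet: €300 − €125 = €175.
The remaining €40248 (= €40423 − €175) moves to coinsurance.
Member's 20% share of €40248 is €8049.60.
Member responsibility before any cap: €175 + €8049.60 = €8224.60.
Adding €8224.60 to the €125 already spent would give €8349.60, which exceeds the €1650 cap; the member pays just €1650 − €125 = €1525.
Insurer pays the balance: €40423 − €1525 = €38898.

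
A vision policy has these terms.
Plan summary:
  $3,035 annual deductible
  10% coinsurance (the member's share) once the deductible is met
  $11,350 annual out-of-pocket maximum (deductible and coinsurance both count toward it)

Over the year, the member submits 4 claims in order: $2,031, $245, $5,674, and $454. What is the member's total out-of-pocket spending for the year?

$3,571.90

Claim 1 ($2,031): fully absorbed by the deductible. Member pays $2,031; OOP now $2,031.
Claim 2 ($245): all of it applies to the deductible. Member owes $245 (running OOP $2,276).
Claim 3 ($5,674): $759 to deductible, leaving $4,915; member's 10% is $491.50. Member owes $1,250.50 (running OOP $3,526.50).
Claim 4 ($454): 10% coinsurance on $454 = $45.40. Member owes $45.40 (running OOP $3,571.90).
Summing the member's payments: $2,031 + $245 + $1,250.50 + $45.40 = $3,571.90.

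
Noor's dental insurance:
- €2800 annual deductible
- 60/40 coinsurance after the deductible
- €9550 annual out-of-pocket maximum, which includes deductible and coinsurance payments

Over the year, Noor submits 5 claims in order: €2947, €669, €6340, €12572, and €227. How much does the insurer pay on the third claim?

€3804

#1 (€2947): deductible takes €2800, €147 remains; 40% of €147 = €58.80. Patient pays €2858.80; OOP now €2858.80. Insurer: €2947 − €2858.80 = €88.20.
#2 (€669): deductible met; 40% of €669 = €267.60. Patient pays €267.60; OOP now €3126.40. Plan pays €669 − €267.60 = €401.40.
#3 (€6340): 40% coinsurance on €6340 = €2536. Patient pays €2536; OOP now €5662.40. Insurer: €6340 − €2536 = €3804.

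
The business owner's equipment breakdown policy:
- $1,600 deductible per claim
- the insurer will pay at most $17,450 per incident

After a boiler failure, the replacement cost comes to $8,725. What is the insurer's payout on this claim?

$7,125

Subtract the deductible: $8,725 − $1,600 = $7,125.
$7,125 is within the $17,450 limit, so the insurer pays $7,125.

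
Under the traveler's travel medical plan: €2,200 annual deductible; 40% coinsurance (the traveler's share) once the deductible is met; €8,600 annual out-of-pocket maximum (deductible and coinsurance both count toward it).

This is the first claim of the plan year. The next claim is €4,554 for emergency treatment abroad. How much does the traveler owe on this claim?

€3,141.60

Nothing has been paid toward the €2,200 deductible, so the first €2,200 of this charge is applied there.
After the €2,200 deductible portion, €4,554 − €2,200 = €2,354 is subject to coinsurance.
40% of €2,354 = €941.60 falls to the traveler.
So the traveler owes €2,200 + €941.60 = €3,141.60 before any cap.
Cumulative spending €0 + €3,141.60 = €3,141.60 stays under the €8,600 maximum.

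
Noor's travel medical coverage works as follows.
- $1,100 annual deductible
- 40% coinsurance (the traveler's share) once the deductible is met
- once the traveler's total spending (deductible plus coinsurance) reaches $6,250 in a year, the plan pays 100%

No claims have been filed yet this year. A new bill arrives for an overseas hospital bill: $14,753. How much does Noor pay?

Nothing has been paid toward the $1,100 deductible, so the first $1,100 of this charge is applied there.
That leaves $14,753 − $1,100 = $13,653 for coinsurance.
Traveler's 40% share of $13,653 is $5,461.20.
That puts the traveler's cost at $1,100 + $5,461.20 = $6,561.20 before any cap.
Adding $6,561.20 to the $0 already spent would give $6,561.20, which exceeds the $6,250 cap; the traveler pays just $6,250 − $0 = $6,250.

$6,250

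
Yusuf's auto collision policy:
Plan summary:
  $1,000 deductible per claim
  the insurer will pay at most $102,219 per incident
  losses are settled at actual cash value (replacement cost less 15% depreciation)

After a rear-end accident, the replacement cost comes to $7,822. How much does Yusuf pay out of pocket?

Depreciate 15%: the covered value is $7,822 × 0.85 = $6,648.70.
Subtract the deductible: $6,648.70 − $1,000 = $5,648.70.
$5,648.70 is within the $102,219 limit, so the insurer pays $5,648.70.
Driver's share is the uncovered remainder: $7,822 − $5,648.70 = $2,173.30.

$2,173.30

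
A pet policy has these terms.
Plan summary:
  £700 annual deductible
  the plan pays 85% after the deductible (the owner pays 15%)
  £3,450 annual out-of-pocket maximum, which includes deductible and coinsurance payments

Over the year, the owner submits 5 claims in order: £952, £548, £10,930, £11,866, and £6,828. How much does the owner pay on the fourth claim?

£990.50

Claim 1 — £952: deductible takes £700, £252 remains; owner's 15% is £37.80. Owner pays £737.80; OOP now £737.80.
Claim 2 — £548: deductible met; 15% of £548 = £82.20. Cost to owner: £82.20. OOP to date £820.
Claim 3 — £10,930: deductible already satisfied, so owner's share is 15% × £10,930 = £1,639.50. Owner pays £1,639.50; OOP now £2,459.50.
Claim 4 — £11,866: deductible met; 15% of £11,866 = £1,779.90. That would push OOP to £4,239.40, over the £3,450 cap, so owner pays £3,450 − £2,459.50 = £990.50.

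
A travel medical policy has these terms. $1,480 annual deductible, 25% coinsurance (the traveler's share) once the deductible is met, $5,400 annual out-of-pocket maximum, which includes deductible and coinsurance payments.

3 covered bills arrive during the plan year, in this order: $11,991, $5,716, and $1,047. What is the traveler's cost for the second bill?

$1,292.25

Bill 1, $11,991: deductible takes $1,480, $10,511 remains; 25% of $10,511 = $2,627.75. Traveler owes $4,107.75 (running OOP $4,107.75).
Bill 2, $5,716: deductible met; 25% of $5,716 = $1,429. Adding that to $4,107.75 gives $5,536.75, past the $5,400 cap; traveler pays only $5,400 − $4,107.75 = $1,292.25.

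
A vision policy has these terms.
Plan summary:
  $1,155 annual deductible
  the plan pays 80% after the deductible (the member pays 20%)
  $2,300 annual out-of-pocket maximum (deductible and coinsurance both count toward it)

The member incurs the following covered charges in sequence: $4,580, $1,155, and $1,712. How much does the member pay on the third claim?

Claim 1 ($4,580): deductible takes $1,155, $3,425 remains; member's 20% is $685. Member owes $1,840 (running OOP $1,840).
Claim 2 ($1,155): deductible already satisfied, so member's share is 20% × $1,155 = $231. Member pays $231; OOP now $2,071.
Claim 3 ($1,712): deductible met; 20% of $1,712 = $342.40. That would push OOP to $2,413.40, over the $2,300 cap, so member pays $2,300 − $2,071 = $229.

$229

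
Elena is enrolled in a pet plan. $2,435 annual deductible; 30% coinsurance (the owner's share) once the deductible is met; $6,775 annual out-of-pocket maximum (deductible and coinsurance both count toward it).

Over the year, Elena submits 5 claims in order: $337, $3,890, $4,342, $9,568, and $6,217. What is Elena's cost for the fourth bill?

$2,499.80

Bill 1, $337: fully absorbed by the deductible. Owner owes $337 (running OOP $337).
Bill 2, $3,890: $2,098 finishes the deductible; $1,792 goes to coinsurance; owner's 30% is $537.60. Cost to owner: $2,635.60. OOP to date $2,972.60.
Bill 3, $4,342: 30% coinsurance on $4,342 = $1,302.60. Owner owes $1,302.60 (running OOP $4,275.20).
Bill 4, $9,568: 30% coinsurance on $9,568 = $2,870.40. Adding that to $4,275.20 gives $7,145.60, past the $6,775 cap; owner pays only $6,775 − $4,275.20 = $2,499.80.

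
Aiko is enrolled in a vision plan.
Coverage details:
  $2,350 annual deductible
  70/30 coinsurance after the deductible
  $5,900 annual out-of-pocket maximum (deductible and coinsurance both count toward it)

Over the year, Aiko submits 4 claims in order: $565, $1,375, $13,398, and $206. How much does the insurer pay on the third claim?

Bill 1, $565: fully absorbed by the deductible. Cost to member: $565. OOP to date $565. Plan pays $565 − $565 = $0.
Bill 2, $1,375: fully absorbed by the deductible. Cost to member: $1,375. OOP to date $1,940. Insurer: $1,375 − $1,375 = $0.
Bill 3, $13,398: $410 to deductible, leaving $12,988; member's 30% is $3,896.40. Deductible plus coinsurance: $410 + $3,896.40 = $4,306.40. OOP would hit $6,246.40 > $5,900, so the cap limits the member to $5,900 − $1,940 = $3,960. Plan pays $13,398 − $3,960 = $9,438.

$9,438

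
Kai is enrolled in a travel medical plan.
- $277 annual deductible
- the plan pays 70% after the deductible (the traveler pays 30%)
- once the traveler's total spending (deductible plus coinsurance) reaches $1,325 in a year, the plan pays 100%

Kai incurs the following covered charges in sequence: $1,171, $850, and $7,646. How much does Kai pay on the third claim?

$524.80

Claim 1 ($1,171): $277 to deductible, leaving $894; 30% of $894 = $268.20. Cost to traveler: $545.20. OOP to date $545.20.
Claim 2 ($850): deductible already satisfied, so traveler's share is 30% × $850 = $255. Traveler pays $255; OOP now $800.20.
Claim 3 ($7,646): deductible already satisfied, so traveler's share is 30% × $7,646 = $2,293.80. Adding that to $800.20 gives $3,094, past the $1,325 cap; traveler pays only $1,325 − $800.20 = $524.80.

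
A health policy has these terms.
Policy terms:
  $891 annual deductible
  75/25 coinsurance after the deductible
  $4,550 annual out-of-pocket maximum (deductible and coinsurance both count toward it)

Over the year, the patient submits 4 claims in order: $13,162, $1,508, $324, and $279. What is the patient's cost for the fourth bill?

$69.75

Claim 1 ($13,162): deductible takes $891, $12,271 remains; 25% of $12,271 = $3,067.75. Patient owes $3,958.75 (running OOP $3,958.75).
Claim 2 ($1,508): deductible already satisfied, so patient's share is 25% × $1,508 = $377. Patient owes $377 (running OOP $4,335.75).
Claim 3 ($324): 25% coinsurance on $324 = $81. Patient owes $81 (running OOP $4,416.75).
Claim 4 ($279): 25% coinsurance on $279 = $69.75. Patient owes $69.75 (running OOP $4,486.50).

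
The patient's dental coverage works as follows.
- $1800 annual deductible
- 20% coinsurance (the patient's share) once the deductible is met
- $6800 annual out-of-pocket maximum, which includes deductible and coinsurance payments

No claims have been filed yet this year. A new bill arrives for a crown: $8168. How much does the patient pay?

The full $1800 deductible is still open; $1800 of this bill applies to it.
The remaining $6368 (= $8168 − $1800) moves to coinsurance.
Patient's 20% share of $6368 is $1273.60.
That puts the patient's cost at $1800 + $1273.60 = $3073.60 before any cap.
Cumulative spending $0 + $3073.60 = $3073.60 stays under the $6800 maximum.

$3073.60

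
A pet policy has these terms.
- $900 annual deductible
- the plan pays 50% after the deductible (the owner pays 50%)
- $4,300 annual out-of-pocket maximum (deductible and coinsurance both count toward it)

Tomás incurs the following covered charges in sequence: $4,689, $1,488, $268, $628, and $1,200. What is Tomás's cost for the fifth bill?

Bill 1, $4,689: deductible takes $900, $3,789 remains; 50% of $3,789 = $1,894.50. Owner pays $2,794.50; OOP now $2,794.50.
Bill 2, $1,488: deductible already satisfied, so owner's share is 50% × $1,488 = $744. Owner owes $744 (running OOP $3,538.50).
Bill 3, $268: 50% coinsurance on $268 = $134. Cost to owner: $134. OOP to date $3,672.50.
Bill 4, $628: deductible met; 50% of $628 = $314. Owner owes $314 (running OOP $3,986.50).
Bill 5, $1,200: deductible met; 50% of $1,200 = $600. OOP would hit $4,586.50 > $4,300, so the cap limits the owner to $4,300 − $3,986.50 = $313.50.

$313.50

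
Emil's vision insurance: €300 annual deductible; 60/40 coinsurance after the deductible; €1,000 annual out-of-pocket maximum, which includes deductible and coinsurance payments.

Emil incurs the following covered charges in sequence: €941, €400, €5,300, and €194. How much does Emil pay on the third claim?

€283.60

#1 (€941): €300 finishes the deductible; €641 goes to coinsurance; 40% of €641 = €256.40. Member pays €556.40; OOP now €556.40.
#2 (€400): 40% coinsurance on €400 = €160. Cost to member: €160. OOP to date €716.40.
#3 (€5,300): deductible met; 40% of €5,300 = €2,120. Adding that to €716.40 gives €2,836.40, past the €1,000 cap; member pays only €1,000 − €716.40 = €283.60.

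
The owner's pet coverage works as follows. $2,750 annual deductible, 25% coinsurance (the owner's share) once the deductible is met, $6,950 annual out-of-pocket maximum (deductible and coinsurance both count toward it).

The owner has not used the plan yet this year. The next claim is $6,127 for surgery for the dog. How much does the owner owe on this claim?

Nothing has been paid toward the $2,750 deductible, so the first $2,750 of this charge is applied there.
After the $2,750 deductible portion, $6,127 − $2,750 = $3,377 is subject to coinsurance.
Owner's 25% share of $3,377 is $844.25.
That puts the owner's cost at $2,750 + $844.25 = $3,594.25 before any cap.
Year-to-date out-of-pocket becomes $0 + $3,594.25 = $3,594.25, still under the $6,950 maximum, so no cap applies.

$3,594.25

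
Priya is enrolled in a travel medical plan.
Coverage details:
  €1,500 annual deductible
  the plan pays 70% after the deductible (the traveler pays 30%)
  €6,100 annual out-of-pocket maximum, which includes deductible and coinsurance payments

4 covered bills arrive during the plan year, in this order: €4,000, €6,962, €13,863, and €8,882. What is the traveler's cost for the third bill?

€1,761.40

#1 (€4,000): €1,500 finishes the deductible; €2,500 goes to coinsurance; traveler's 30% is €750. Traveler owes €2,250 (running OOP €2,250).
#2 (€6,962): deductible met; 30% of €6,962 = €2,088.60. Cost to traveler: €2,088.60. OOP to date €4,338.60.
#3 (€13,863): deductible met; 30% of €13,863 = €4,158.90. OOP would hit €8,497.50 > €6,100, so the cap limits the traveler to €6,100 − €4,338.60 = €1,761.40.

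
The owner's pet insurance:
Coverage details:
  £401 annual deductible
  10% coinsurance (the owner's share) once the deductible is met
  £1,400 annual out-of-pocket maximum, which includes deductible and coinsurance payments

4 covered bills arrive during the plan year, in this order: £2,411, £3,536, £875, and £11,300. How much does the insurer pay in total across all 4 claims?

£16,722

Bill 1, £2,411: £401 to deductible, leaving £2,010; owner's 10% is £201. Cost to owner: £602. OOP to date £602. Insurer: £2,411 − £602 = £1,809.
Bill 2, £3,536: deductible met; 10% of £3,536 = £353.60. Cost to owner: £353.60. OOP to date £955.60. Plan pays £3,536 − £353.60 = £3,182.40.
Bill 3, £875: 10% coinsurance on £875 = £87.50. Owner owes £87.50 (running OOP £1,043.10). Plan pays £875 − £87.50 = £787.50.
Bill 4, £11,300: 10% coinsurance on £11,300 = £1,130. Adding that to £1,043.10 gives £2,173.10, past the £1,400 cap; owner pays only £1,400 − £1,043.10 = £356.90. Plan pays £11,300 − £356.90 = £10,943.10.
Insurer total: £1,809 + £3,182.40 + £787.50 + £10,943.10 = £16,722.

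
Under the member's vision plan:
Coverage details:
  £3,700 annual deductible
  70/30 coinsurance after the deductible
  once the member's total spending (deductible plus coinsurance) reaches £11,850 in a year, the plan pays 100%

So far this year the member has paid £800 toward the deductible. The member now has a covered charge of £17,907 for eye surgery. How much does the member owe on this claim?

Deductible still to meet: £3,700 − £800 = £2,900.
After the £2,900 deductible portion, £17,907 − £2,900 = £15,007 is subject to coinsurance.
Member's 30% share of £15,007 is £4,502.10.
Member responsibility before any cap: £2,900 + £4,502.10 = £7,402.10.
Year-to-date out-of-pocket becomes £800 + £7,402.10 = £8,202.10, still under the £11,850 maximum, so no cap applies.

£7,402.10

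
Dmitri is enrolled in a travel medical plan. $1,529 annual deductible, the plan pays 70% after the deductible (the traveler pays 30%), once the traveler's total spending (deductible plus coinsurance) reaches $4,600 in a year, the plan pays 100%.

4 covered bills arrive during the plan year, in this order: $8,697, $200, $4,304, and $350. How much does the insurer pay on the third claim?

Claim 1 — $8,697: $1,529 to deductible, leaving $7,168; traveler's 30% is $2,150.40. Traveler pays $3,679.40; OOP now $3,679.40. Plan pays $8,697 − $3,679.40 = $5,017.60.
Claim 2 — $200: 30% coinsurance on $200 = $60. Cost to traveler: $60. OOP to date $3,739.40. Insurer: $200 − $60 = $140.
Claim 3 — $4,304: deductible already satisfied, so traveler's share is 30% × $4,304 = $1,291.20. Adding that to $3,739.40 gives $5,030.60, past the $4,600 cap; traveler pays only $4,600 − $3,739.40 = $860.60. Plan pays $4,304 − $860.60 = $3,443.40.

$3,443.40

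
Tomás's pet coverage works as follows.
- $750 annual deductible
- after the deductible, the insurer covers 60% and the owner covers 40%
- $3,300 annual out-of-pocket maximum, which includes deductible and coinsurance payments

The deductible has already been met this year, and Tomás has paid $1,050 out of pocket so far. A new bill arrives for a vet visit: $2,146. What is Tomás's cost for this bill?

The deductible is already satisfied, so the full bill goes to coinsurance.
40% of $2,146 = $858.40 falls to the owner.
Year-to-date out-of-pocket becomes $1,050 + $858.40 = $1,908.40, still under the $3,300 maximum, so no cap applies.

$858.40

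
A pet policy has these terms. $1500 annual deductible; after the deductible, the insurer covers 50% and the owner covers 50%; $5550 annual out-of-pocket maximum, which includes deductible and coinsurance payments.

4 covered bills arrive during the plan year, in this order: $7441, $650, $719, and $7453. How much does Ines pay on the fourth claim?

$395

Bill 1, $7441: $1500 to deductible, leaving $5941; owner's 50% is $2970.50. Owner owes $4470.50 (running OOP $4470.50).
Bill 2, $650: 50% coinsurance on $650 = $325. Cost to owner: $325. OOP to date $4795.50.
Bill 3, $719: deductible already satisfied, so owner's share is 50% × $719 = $359.50. Cost to owner: $359.50. OOP to date $5155.
Bill 4, $7453: deductible met; 50% of $7453 = $3726.50. That would push OOP to $8881.50, over the $5550 cap, so owner pays $5550 − $5155 = $395.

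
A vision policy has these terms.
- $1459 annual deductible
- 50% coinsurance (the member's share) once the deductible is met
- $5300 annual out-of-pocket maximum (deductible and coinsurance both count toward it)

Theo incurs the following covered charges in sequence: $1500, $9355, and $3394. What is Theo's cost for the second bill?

$3820.50

Bill 1, $1500: $1459 to deductible, leaving $41; member's 50% is $20.50. Cost to member: $1479.50. OOP to date $1479.50.
Bill 2, $9355: deductible already satisfied, so member's share is 50% × $9355 = $4677.50. OOP would hit $6157 > $5300, so the cap limits the member to $5300 − $1479.50 = $3820.50.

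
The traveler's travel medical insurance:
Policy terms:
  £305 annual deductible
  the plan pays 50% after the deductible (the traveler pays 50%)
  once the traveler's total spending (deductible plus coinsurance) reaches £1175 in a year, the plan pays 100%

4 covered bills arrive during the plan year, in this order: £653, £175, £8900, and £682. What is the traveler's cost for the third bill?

£608.50

Claim 1 (£653): £305 to deductible, leaving £348; coinsurance £348 × 50% = £174. Traveler pays £479; OOP now £479.
Claim 2 (£175): deductible already satisfied, so traveler's share is 50% × £175 = £87.50. Cost to traveler: £87.50. OOP to date £566.50.
Claim 3 (£8900): deductible already satisfied, so traveler's share is 50% × £8900 = £4450. Adding that to £566.50 gives £5016.50, past the £1175 cap; traveler pays only £1175 − £566.50 = £608.50.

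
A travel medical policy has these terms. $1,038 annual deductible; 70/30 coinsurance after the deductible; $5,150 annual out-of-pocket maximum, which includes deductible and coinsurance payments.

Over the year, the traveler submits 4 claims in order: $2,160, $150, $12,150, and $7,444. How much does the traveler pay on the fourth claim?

#1 ($2,160): $1,038 to deductible, leaving $1,122; 30% of $1,122 = $336.60. Traveler pays $1,374.60; OOP now $1,374.60.
#2 ($150): deductible met; 30% of $150 = $45. Cost to traveler: $45. OOP to date $1,419.60.
#3 ($12,150): deductible already satisfied, so traveler's share is 30% × $12,150 = $3,645. Traveler owes $3,645 (running OOP $5,064.60).
#4 ($7,444): deductible already satisfied, so traveler's share is 30% × $7,444 = $2,233.20. OOP would hit $7,297.80 > $5,150, so the cap limits the traveler to $5,150 − $5,064.60 = $85.40.

$85.40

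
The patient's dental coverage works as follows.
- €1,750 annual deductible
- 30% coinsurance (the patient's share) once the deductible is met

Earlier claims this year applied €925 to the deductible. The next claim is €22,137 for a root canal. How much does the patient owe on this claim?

€7,218.60

Deductible still to meet: €1,750 − €925 = €825.
That leaves €22,137 − €825 = €21,312 for coinsurance.
Patient's 30% share of €21,312 is €6,393.60.
So the patient owes €825 + €6,393.60 = €7,218.60.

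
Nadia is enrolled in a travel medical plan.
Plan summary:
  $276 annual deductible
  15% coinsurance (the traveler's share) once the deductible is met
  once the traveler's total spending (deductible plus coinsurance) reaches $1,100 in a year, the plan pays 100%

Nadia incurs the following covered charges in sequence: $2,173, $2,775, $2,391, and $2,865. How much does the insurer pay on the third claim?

#1 ($2,173): $276 to deductible, leaving $1,897; coinsurance $1,897 × 15% = $284.55. Traveler pays $560.55; OOP now $560.55. Plan pays $2,173 − $560.55 = $1,612.45.
#2 ($2,775): deductible already satisfied, so traveler's share is 15% × $2,775 = $416.25. Cost to traveler: $416.25. OOP to date $976.80. Plan pays $2,775 − $416.25 = $2,358.75.
#3 ($2,391): 15% coinsurance on $2,391 = $358.65. OOP would hit $1,335.45 > $1,100, so the cap limits the traveler to $1,100 − $976.80 = $123.20. Insurer: $2,391 − $123.20 = $2,267.80.

$2,267.80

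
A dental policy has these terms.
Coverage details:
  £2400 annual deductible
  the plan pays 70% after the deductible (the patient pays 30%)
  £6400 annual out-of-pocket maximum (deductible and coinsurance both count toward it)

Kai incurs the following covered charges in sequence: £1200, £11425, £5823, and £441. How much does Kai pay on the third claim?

Bill 1, £1200: fully absorbed by the deductible. Patient owes £1200 (running OOP £1200).
Bill 2, £11425: deductible takes £1200, £10225 remains; coinsurance £10225 × 30% = £3067.50. Cost to patient: £4267.50. OOP to date £5467.50.
Bill 3, £5823: deductible met; 30% of £5823 = £1746.90. Adding that to £5467.50 gives £7214.40, past the £6400 cap; patient pays only £6400 − £5467.50 = £932.50.

£932.50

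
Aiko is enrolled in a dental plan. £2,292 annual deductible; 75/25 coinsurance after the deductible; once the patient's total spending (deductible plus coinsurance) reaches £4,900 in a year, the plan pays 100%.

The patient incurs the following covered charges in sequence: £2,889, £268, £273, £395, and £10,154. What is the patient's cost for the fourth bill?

#1 (£2,889): deductible takes £2,292, £597 remains; coinsurance £597 × 25% = £149.25. Patient pays £2,441.25; OOP now £2,441.25.
#2 (£268): 25% coinsurance on £268 = £67. Patient owes £67 (running OOP £2,508.25).
#3 (£273): deductible met; 25% of £273 = £68.25. Patient owes £68.25 (running OOP £2,576.50).
#4 (£395): 25% coinsurance on £395 = £98.75. Patient pays £98.75; OOP now £2,675.25.

£98.75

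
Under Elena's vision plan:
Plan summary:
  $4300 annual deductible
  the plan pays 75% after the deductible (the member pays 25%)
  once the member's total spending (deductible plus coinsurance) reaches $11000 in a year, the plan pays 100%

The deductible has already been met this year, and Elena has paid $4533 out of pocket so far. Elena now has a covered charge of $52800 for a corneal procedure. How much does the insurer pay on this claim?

$46333

The deductible is already satisfied, so the full bill goes to coinsurance.
Coinsurance: $52800 × 25% = $13200.
Year-to-date out-of-pocket would reach $4533 + $13200 = $17733, above the $11000 maximum, so the member pays only $11000 − $4533 = $6467.
The insurer covers the remainder: $52800 − $6467 = $46333.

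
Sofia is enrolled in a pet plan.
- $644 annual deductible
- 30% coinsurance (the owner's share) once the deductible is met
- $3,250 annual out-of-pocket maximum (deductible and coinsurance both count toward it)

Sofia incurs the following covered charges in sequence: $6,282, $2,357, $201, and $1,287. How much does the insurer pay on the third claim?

$140.70

Bill 1, $6,282: $644 finishes the deductible; $5,638 goes to coinsurance; coinsurance $5,638 × 30% = $1,691.40. Cost to owner: $2,335.40. OOP to date $2,335.40. Plan pays $6,282 − $2,335.40 = $3,946.60.
Bill 2, $2,357: 30% coinsurance on $2,357 = $707.10. Owner owes $707.10 (running OOP $3,042.50). Plan pays $2,357 − $707.10 = $1,649.90.
Bill 3, $201: deductible already satisfied, so owner's share is 30% × $201 = $60.30. Owner pays $60.30; OOP now $3,102.80. Insurer: $201 − $60.30 = $140.70.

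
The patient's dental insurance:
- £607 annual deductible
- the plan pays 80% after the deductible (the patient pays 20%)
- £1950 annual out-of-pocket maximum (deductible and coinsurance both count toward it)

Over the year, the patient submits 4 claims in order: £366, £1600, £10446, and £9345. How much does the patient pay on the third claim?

£1071.20

#1 (£366): fully absorbed by the deductible. Patient pays £366; OOP now £366.
#2 (£1600): £241 finishes the deductible; £1359 goes to coinsurance; coinsurance £1359 × 20% = £271.80. Cost to patient: £512.80. OOP to date £878.80.
#3 (£10446): 20% coinsurance on £10446 = £2089.20. That would push OOP to £2968, over the £1950 cap, so patient pays £1950 − £878.80 = £1071.20.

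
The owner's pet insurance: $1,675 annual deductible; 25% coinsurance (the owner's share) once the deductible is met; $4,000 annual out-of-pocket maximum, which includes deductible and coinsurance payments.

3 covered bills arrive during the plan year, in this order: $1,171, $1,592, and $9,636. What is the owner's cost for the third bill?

$2,053

Claim 1 — $1,171: fully absorbed by the deductible. Owner owes $1,171 (running OOP $1,171).
Claim 2 — $1,592: deductible takes $504, $1,088 remains; coinsurance $1,088 × 25% = $272. Cost to owner: $776. OOP to date $1,947.
Claim 3 — $9,636: deductible met; 25% of $9,636 = $2,409. That would push OOP to $4,356, over the $4,000 cap, so owner pays $4,000 − $1,947 = $2,053.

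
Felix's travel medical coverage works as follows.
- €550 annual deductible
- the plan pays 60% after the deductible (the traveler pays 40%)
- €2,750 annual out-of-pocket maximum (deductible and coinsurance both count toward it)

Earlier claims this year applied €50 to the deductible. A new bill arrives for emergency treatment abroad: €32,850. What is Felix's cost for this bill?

€50 of the €550 deductible is already met, leaving €500.
That leaves €32,850 − €500 = €32,350 for coinsurance.
40% of €32,350 = €12,940 falls to the traveler.
That puts the traveler's cost at €500 + €12,940 = €13,440 before any cap.
Adding €13,440 to the €50 already spent would give €13,490, which exceeds the €2,750 cap; the traveler pays just €2,750 − €50 = €2,700.

€2,700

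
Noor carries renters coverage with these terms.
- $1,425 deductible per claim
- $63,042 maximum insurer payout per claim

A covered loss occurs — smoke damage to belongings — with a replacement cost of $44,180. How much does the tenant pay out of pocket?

After the deductible, $44,180 − $1,425 = $42,755 remains.
$42,755 is within the $63,042 limit, so the insurer pays $42,755.
Tenant's share is the uncovered remainder: $44,180 − $42,755 = $1,425.

$1,425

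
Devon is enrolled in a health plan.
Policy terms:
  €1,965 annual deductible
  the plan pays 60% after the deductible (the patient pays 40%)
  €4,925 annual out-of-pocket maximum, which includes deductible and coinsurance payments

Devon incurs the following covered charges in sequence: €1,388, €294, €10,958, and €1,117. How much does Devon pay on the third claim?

Bill 1, €1,388: all of it applies to the deductible. Cost to patient: €1,388. OOP to date €1,388.
Bill 2, €294: all of it applies to the deductible. Cost to patient: €294. OOP to date €1,682.
Bill 3, €10,958: €283 to deductible, leaving €10,675; patient's 40% is €4,270. Together that's €283 + €4,270 = €4,553. OOP would hit €6,235 > €4,925, so the cap limits the patient to €4,925 − €1,682 = €3,243.

€3,243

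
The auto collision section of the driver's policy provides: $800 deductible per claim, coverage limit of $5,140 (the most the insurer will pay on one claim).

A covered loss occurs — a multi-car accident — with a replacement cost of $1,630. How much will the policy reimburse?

After the deductible, $1,630 − $800 = $830 remains.
$830 is within the $5,140 limit, so the insurer pays $830.

$830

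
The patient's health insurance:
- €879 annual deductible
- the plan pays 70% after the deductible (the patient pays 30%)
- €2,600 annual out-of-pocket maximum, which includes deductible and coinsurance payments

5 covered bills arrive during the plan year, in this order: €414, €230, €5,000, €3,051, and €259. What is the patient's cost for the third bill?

Claim 1 — €414: all of it applies to the deductible. Patient owes €414 (running OOP €414).
Claim 2 — €230: all of it applies to the deductible. Cost to patient: €230. OOP to date €644.
Claim 3 — €5,000: €235 finishes the deductible; €4,765 goes to coinsurance; patient's 30% is €1,429.50. Patient pays €1,664.50; OOP now €2,308.50.

€1,664.50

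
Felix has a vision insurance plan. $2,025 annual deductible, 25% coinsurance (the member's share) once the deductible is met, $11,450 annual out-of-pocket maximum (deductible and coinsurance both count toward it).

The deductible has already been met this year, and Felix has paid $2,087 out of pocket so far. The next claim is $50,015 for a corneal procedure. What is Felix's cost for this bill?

The deductible is already satisfied, so the full bill goes to coinsurance.
Member's 25% share of $50,015 is $12,503.75.
That would bring total out-of-pocket to $14,590.75, past the $11,450 cap. The member is capped at $11,450 − $2,087 = $9,363 on this claim.

$9,363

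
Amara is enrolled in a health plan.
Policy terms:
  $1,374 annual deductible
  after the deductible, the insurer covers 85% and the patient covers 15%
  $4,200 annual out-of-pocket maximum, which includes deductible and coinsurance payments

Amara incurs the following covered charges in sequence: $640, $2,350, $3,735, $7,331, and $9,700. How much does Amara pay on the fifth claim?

$923.70

#1 ($640): all of it applies to the deductible. Cost to patient: $640. OOP to date $640.
#2 ($2,350): $734 to deductible, leaving $1,616; patient's 15% is $242.40. Cost to patient: $976.40. OOP to date $1,616.40.
#3 ($3,735): 15% coinsurance on $3,735 = $560.25. Cost to patient: $560.25. OOP to date $2,176.65.
#4 ($7,331): deductible already satisfied, so patient's share is 15% × $7,331 = $1,099.65. Patient owes $1,099.65 (running OOP $3,276.30).
#5 ($9,700): deductible met; 15% of $9,700 = $1,455. Adding that to $3,276.30 gives $4,731.30, past the $4,200 cap; patient pays only $4,200 − $3,276.30 = $923.70.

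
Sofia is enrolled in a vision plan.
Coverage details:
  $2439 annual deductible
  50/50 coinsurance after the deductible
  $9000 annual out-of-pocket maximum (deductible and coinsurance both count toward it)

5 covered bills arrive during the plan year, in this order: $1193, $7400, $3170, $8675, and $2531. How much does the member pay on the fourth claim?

$1899

Bill 1, $1193: all of it applies to the deductible. Member pays $1193; OOP now $1193.
Bill 2, $7400: $1246 finishes the deductible; $6154 goes to coinsurance; member's 50% is $3077. Member pays $4323; OOP now $5516.
Bill 3, $3170: deductible met; 50% of $3170 = $1585. Member pays $1585; OOP now $7101.
Bill 4, $8675: deductible already satisfied, so member's share is 50% × $8675 = $4337.50. OOP would hit $11438.50 > $9000, so the cap limits the member to $9000 − $7101 = $1899.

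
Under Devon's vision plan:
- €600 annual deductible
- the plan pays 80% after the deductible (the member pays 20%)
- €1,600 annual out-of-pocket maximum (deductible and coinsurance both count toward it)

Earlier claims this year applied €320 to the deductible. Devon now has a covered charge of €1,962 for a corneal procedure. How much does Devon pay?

€616.40

Deductible still to meet: €600 − €320 = €280.
After the €280 deductible portion, €1,962 − €280 = €1,682 is subject to coinsurance.
Member's 20% share of €1,682 is €336.40.
So the member owes €280 + €336.40 = €616.40 before any cap.
Total out-of-pocket so far would be €320 + €616.40 = €936.40, below the €1,600 cap — no reduction.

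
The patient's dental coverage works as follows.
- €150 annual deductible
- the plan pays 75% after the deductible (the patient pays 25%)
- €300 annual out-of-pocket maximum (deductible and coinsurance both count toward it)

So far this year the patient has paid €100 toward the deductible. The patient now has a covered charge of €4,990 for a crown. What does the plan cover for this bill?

Deductible still to meet: €150 − €100 = €50.
After the €50 deductible portion, €4,990 − €50 = €4,940 is subject to coinsurance.
Patient's 25% share of €4,940 is €1,235.
Patient responsibility before any cap: €50 + €1,235 = €1,285.
That would bring total out-of-pocket to €1,385, past the €300 cap. The patient is capped at €300 − €100 = €200 on this claim.
The insurer covers the remainder: €4,990 − €200 = €4,790.

€4,790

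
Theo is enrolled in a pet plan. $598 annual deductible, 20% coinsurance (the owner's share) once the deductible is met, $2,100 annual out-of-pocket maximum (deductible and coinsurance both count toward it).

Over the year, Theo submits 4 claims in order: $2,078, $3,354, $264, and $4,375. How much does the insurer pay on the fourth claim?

Claim 1 ($2,078): $598 to deductible, leaving $1,480; owner's 20% is $296. Cost to owner: $894. OOP to date $894. Insurer: $2,078 − $894 = $1,184.
Claim 2 ($3,354): deductible already satisfied, so owner's share is 20% × $3,354 = $670.80. Owner pays $670.80; OOP now $1,564.80. Insurer: $3,354 − $670.80 = $2,683.20.
Claim 3 ($264): 20% coinsurance on $264 = $52.80. Owner pays $52.80; OOP now $1,617.60. Insurer: $264 − $52.80 = $211.20.
Claim 4 ($4,375): deductible already satisfied, so owner's share is 20% × $4,375 = $875. Adding that to $1,617.60 gives $2,492.60, past the $2,100 cap; owner pays only $2,100 − $1,617.60 = $482.40. Insurer: $4,375 − $482.40 = $3,892.60.

$3,892.60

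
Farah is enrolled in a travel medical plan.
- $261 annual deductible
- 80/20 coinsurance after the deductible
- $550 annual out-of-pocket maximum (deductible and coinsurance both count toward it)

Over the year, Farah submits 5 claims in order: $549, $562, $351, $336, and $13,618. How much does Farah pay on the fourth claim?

Bill 1, $549: deductible takes $261, $288 remains; coinsurance $288 × 20% = $57.60. Traveler pays $318.60; OOP now $318.60.
Bill 2, $562: deductible met; 20% of $562 = $112.40. Cost to traveler: $112.40. OOP to date $431.
Bill 3, $351: deductible met; 20% of $351 = $70.20. Traveler pays $70.20; OOP now $501.20.
Bill 4, $336: deductible met; 20% of $336 = $67.20. OOP would hit $568.40 > $550, so the cap limits the traveler to $550 − $501.20 = $48.80.

$48.80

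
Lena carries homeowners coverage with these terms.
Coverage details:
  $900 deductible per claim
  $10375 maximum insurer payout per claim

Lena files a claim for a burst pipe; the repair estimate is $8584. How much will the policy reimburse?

$7684

After the deductible, $8584 − $900 = $7684 remains.
That's under the $10375 cap, so the insurer reimburses the full $7684.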